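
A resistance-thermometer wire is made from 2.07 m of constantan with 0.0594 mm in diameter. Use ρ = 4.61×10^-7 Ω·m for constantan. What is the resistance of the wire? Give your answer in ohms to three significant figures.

344 Ω

A = π(d/2)² = π(2.9700e-05 m)² = 2.771e-09 m²
R = ρL/A = (4.61×10^-7)(2.07 m)/(2.771e-09 m²) = 344 Ω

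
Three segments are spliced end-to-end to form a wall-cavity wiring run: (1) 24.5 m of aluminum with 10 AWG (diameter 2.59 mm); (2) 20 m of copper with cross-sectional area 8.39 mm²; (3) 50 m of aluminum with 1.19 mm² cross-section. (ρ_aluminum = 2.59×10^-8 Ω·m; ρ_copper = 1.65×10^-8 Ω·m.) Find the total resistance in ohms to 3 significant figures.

Seg 1: A = π(2.59/2 mm)² = π(1.2950e-03 m)² = 5.269e-06 m²
R_1 = (2.59×10^-8)(24.5)/(5.269e-06) = 0.1204 Ω
Seg 2: A = 8.39 mm² = 8.390e-06 m²
R_2 = (1.65×10^-8)(20)/(8.390e-06) = 0.03933 Ω
Seg 3: A = 1.19 mm² = 1.190e-06 m²
R_3 = (2.59×10^-8)(50)/(1.190e-06) = 1.088 Ω
R_total = R_1 + R_2 + R_3 = 1.25 Ω

1.25 Ω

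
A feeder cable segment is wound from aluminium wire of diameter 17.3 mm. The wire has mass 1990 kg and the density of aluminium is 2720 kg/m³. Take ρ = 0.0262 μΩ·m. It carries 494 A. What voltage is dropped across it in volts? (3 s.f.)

171 V

ρ = 0.0262 μΩ·m = 2.62×10^-8 Ω·m
A = π(d/2)² = π(8.6500e-03 m)² = 2.3506e-04 m²
L = m/(density·A) = 1990/(2720×2.3506e-04) = 3112 m
R = ρL/A = (2.62×10^-8)(3112)/(2.3506e-04) = 0.3469 Ω
V = IR = 494 × 0.3469 = 171 V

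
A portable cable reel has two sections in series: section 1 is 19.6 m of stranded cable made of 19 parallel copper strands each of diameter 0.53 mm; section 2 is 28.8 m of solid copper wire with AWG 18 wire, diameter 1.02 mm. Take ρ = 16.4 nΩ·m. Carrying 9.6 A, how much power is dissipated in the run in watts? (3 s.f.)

60.3 W

ρ = 16.4 nΩ·m = 1.64×10^-8 Ω·m
Section 1: A_strand = π(2.6500e-04)² = 2.206e-07 m²; R₁ = ρL/(N·A_s) = (1.64×10^-8)(19.6)/(19×2.206e-07) = 0.07668 Ω
Section 2: A = π(1.02/2 mm)² = π(5.1000e-04 m)² = 8.171e-07 m²
R₂ = (1.64×10^-8)(28.8)/(8.171e-07) = 0.578 Ω
R = R₁ + R₂ = 0.6547 Ω
P = I²R = (9.6)² × 0.6547 = 60.3 W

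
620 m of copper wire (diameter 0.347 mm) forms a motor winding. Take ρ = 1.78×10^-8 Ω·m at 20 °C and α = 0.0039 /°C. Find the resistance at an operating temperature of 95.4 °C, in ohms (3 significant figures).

151 Ω

A = π(d/2)² = π(1.7350e-04 m)² = 9.457e-08 m²
R₍20°C₎ = ρL/A = (1.78×10^-8)(620)/(9.457e-08) = 116.7 Ω
R = R₀(1 + αΔT) = 116.7(1 + 0.0039×75.4) = 151 Ω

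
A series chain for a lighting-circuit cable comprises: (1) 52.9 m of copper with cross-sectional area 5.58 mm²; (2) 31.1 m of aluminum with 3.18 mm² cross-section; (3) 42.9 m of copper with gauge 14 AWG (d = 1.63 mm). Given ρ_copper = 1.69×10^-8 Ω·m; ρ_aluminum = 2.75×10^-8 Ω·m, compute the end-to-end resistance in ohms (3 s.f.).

Seg 1: A = 5.58 mm² = 5.580e-06 m²
R_1 = (1.69×10^-8)(52.9)/(5.580e-06) = 0.1602 Ω
Seg 2: A = 3.18 mm² = 3.180e-06 m²
R_2 = (2.75×10^-8)(31.1)/(3.180e-06) = 0.2689 Ω
Seg 3: A = π(1.63/2 mm)² = π(8.1500e-04 m)² = 2.087e-06 m²
R_3 = (1.69×10^-8)(42.9)/(2.087e-06) = 0.3474 Ω
R_total = R_1 + R_2 + R_3 = 0.777 Ω

0.777 Ω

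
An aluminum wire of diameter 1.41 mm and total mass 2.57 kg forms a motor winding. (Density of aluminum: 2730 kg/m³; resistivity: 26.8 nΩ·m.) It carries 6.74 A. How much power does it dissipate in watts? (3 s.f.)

470 W

ρ = 26.8 nΩ·m = 2.68×10^-8 Ω·m
A = π(d/2)² = π(7.0500e-04 m)² = 1.5615e-06 m²
L = m/(density·A) = 2.57/(2730×1.5615e-06) = 602.9 m
R = ρL/A = (2.68×10^-8)(602.9)/(1.5615e-06) = 10.35 Ω
P = I²R = (6.74)² × 10.35 = 470 W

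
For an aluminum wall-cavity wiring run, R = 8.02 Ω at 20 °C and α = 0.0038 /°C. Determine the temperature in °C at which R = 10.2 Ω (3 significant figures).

R = R₀(1 + α(T − T₀)) ⇒ T = T₀ + (R/R₀ − 1)/α
T = 20 + (10.2/8.02 − 1)/0.0038 = 20 + (0.2718)/0.0038 = 91.5 °C

91.5 °C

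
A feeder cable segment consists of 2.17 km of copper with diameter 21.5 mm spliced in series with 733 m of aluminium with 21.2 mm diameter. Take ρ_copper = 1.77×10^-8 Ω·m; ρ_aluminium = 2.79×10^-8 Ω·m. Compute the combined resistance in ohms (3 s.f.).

Segment 1: A = π(d/2)² = π(1.0750e-02 m)² = 3.631e-04 m²
R₁ = ρL/A = (1.77×10^-8)(2170)/(3.631e-04) = 0.1058 Ω
Segment 2: A = π(d/2)² = π(1.0600e-02 m)² = 3.530e-04 m²
R₂ = (2.79×10^-8)(733)/(3.530e-04) = 0.05794 Ω
R = R₁ + R₂ = 0.164 Ω

0.164 Ω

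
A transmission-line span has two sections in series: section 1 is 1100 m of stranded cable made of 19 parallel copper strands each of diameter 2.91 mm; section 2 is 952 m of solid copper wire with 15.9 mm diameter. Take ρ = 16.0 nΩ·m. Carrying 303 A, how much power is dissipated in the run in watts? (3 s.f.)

ρ = 16.0 nΩ·m = 1.60×10^-8 Ω·m
Section 1: A_strand = π(1.4550e-03)² = 6.651e-06 m²; R₁ = ρL/(N·A_s) = (1.60×10^-8)(1100)/(19×6.651e-06) = 0.1393 Ω
Section 2: A = π(d/2)² = π(7.9500e-03 m)² = 1.986e-04 m²
R₂ = (1.60×10^-8)(952)/(1.986e-04) = 0.07671 Ω
R = R₁ + R₂ = 0.216 Ω
P = I²R = (303)² × 0.216 = 19800 W

19800 W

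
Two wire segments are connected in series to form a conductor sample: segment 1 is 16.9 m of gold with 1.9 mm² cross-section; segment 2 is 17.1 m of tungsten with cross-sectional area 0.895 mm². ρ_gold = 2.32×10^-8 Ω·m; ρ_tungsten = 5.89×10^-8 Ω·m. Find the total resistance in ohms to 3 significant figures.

Segment 1: A = 1.9 mm² = 1.900e-06 m²
R₁ = ρL/A = (2.32×10^-8)(16.9)/(1.900e-06) = 0.2064 Ω
Segment 2: A = 0.895 mm² = 8.950e-07 m²
R₂ = (5.89×10^-8)(17.1)/(8.950e-07) = 1.125 Ω
R = R₁ + R₂ = 1.33 Ω

1.33 Ω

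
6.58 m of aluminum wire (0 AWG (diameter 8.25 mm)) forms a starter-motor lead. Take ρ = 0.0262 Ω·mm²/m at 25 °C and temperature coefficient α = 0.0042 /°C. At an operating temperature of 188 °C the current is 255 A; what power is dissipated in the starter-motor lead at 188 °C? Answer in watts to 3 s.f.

ρ = 0.0262 Ω·mm²/m = 2.62×10^-8 Ω·m
A = π(8.25/2 mm)² = π(4.1250e-03 m)² = 5.346e-05 m²
R₍25₎ = ρL/A = (2.62×10^-8)(6.58)/(5.346e-05) = 0.003225 Ω
R₍188₎ = R₍25₎(1 + αΔT) = 0.003225 × (1 + 0.0042×163) = 0.005433 Ω
P = I²R = (255)² × 0.005433 = 353 W

353 W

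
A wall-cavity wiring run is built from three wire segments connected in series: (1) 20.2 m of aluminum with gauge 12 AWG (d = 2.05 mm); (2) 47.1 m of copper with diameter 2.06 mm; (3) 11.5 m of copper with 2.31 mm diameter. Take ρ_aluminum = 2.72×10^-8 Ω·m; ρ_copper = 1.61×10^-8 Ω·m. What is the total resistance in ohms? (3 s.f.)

0.438 Ω

Seg 1: A = π(2.05/2 mm)² = π(1.0250e-03 m)² = 3.301e-06 m²
R_1 = (2.72×10^-8)(20.2)/(3.301e-06) = 0.1665 Ω
Seg 2: A = π(d/2)² = π(1.0300e-03 m)² = 3.333e-06 m²
R_2 = (1.61×10^-8)(47.1)/(3.333e-06) = 0.2275 Ω
Seg 3: A = π(d/2)² = π(1.1550e-03 m)² = 4.191e-06 m²
R_3 = (1.61×10^-8)(11.5)/(4.191e-06) = 0.04418 Ω
R_total = R_1 + R_2 + R_3 = 0.438 Ω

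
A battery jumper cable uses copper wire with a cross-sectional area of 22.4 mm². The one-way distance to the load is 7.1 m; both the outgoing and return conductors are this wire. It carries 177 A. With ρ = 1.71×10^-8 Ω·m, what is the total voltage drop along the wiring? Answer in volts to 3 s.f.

1.92 V

A = 22.4 mm² = 2.240e-05 m²
Total conductor length (both ways) L = 2 × 7.1 = 14.2 m
R = ρL/A = (1.71×10^-8)(14.2)/(2.240e-05) = 0.01084 Ω
V = IR = 177 × 0.01084 = 1.92 V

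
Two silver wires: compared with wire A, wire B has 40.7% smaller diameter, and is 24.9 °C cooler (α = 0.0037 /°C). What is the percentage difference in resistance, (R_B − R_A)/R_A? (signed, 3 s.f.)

R ∝ ρL/d² with ρ ∝ (1+αΔT), so R_B/R_A = (1 − 40.7/100)⁻² × (1 − 0.0037×24.9)
= 2.844 × 0.9079 = 2.582
(R_B − R_A)/R_A = 2.582 − 1 = 158%

158%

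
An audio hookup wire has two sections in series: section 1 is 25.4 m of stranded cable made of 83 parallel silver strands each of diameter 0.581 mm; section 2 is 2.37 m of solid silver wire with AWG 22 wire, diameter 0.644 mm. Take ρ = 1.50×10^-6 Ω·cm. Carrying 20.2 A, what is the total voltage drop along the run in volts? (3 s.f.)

ρ = 1.50×10^-6 Ω·cm = 1.50×10^-8 Ω·m
Section 1: A_strand = π(2.9050e-04)² = 2.651e-07 m²; R₁ = ρL/(N·A_s) = (1.50×10^-8)(25.4)/(83×2.651e-07) = 0.01731 Ω
Section 2: A = π(0.644/2 mm)² = π(3.2200e-04 m)² = 3.257e-07 m²
R₂ = (1.50×10^-8)(2.37)/(3.257e-07) = 0.1091 Ω
R = R₁ + R₂ = 0.1265 Ω
V = IR = 20.2 × 0.1265 = 2.55 V

2.55 V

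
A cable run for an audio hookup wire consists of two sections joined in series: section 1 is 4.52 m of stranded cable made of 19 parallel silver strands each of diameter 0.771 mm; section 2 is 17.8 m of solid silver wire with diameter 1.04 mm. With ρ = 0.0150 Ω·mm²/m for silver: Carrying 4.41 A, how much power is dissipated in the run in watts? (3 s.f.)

6.26 W

ρ = 0.0150 Ω·mm²/m = 1.50×10^-8 Ω·m
Section 1: A_strand = π(3.8550e-04)² = 4.669e-07 m²; R₁ = ρL/(N·A_s) = (1.50×10^-8)(4.52)/(19×4.669e-07) = 0.007643 Ω
Section 2: A = π(d/2)² = π(5.2000e-04 m)² = 8.495e-07 m²
R₂ = (1.50×10^-8)(17.8)/(8.495e-07) = 0.3143 Ω
R = R₁ + R₂ = 0.322 Ω
P = I²R = (4.41)² × 0.322 = 6.26 W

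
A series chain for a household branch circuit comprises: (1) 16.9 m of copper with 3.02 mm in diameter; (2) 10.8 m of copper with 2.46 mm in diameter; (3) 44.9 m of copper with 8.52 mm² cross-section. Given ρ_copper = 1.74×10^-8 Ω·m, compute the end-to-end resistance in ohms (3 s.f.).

Seg 1: A = π(d/2)² = π(1.5100e-03 m)² = 7.163e-06 m²
R_1 = (1.74×10^-8)(16.9)/(7.163e-06) = 0.04105 Ω
Seg 2: A = π(d/2)² = π(1.2300e-03 m)² = 4.753e-06 m²
R_2 = (1.74×10^-8)(10.8)/(4.753e-06) = 0.03954 Ω
Seg 3: A = 8.52 mm² = 8.520e-06 m²
R_3 = (1.74×10^-8)(44.9)/(8.520e-06) = 0.0917 Ω
R_total = R_1 + R_2 + R_3 = 0.172 Ω

0.172 Ω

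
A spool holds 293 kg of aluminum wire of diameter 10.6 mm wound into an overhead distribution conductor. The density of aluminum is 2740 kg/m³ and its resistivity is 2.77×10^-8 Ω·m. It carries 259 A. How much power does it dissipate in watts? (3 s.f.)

A = π(d/2)² = π(5.3000e-03 m)² = 8.8247e-05 m²
L = m/(density·A) = 293/(2740×8.8247e-05) = 1212 m
R = ρL/A = (2.77×10^-8)(1212)/(8.8247e-05) = 0.3804 Ω
P = I²R = (259)² × 0.3804 = 25500 W

25500 W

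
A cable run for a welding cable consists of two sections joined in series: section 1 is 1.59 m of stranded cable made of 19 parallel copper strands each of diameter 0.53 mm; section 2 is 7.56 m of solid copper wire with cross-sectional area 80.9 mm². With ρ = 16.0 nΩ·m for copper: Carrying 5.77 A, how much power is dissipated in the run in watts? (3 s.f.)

ρ = 16.0 nΩ·m = 1.60×10^-8 Ω·m
Section 1: A_strand = π(2.6500e-04)² = 2.206e-07 m²; R₁ = ρL/(N·A_s) = (1.60×10^-8)(1.59)/(19×2.206e-07) = 0.006069 Ω
Section 2: A = 80.9 mm² = 8.090e-05 m²
R₂ = (1.60×10^-8)(7.56)/(8.090e-05) = 0.001495 Ω
R = R₁ + R₂ = 0.007564 Ω
P = I²R = (5.77)² × 0.007564 = 0.252 W

0.252 W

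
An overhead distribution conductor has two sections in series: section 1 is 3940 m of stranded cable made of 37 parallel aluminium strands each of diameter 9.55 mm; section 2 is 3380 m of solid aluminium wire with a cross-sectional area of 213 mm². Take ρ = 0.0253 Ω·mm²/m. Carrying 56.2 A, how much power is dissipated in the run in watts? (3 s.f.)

ρ = 0.0253 Ω·mm²/m = 2.53×10^-8 Ω·m
Section 1: A_strand = π(4.7750e-03)² = 7.163e-05 m²; R₁ = ρL/(N·A_s) = (2.53×10^-8)(3940)/(37×7.163e-05) = 0.03761 Ω
Section 2: A = 213 mm² = 2.130e-04 m²
R₂ = (2.53×10^-8)(3380)/(2.130e-04) = 0.4015 Ω
R = R₁ + R₂ = 0.4391 Ω
P = I²R = (56.2)² × 0.4391 = 1390 W

1390 W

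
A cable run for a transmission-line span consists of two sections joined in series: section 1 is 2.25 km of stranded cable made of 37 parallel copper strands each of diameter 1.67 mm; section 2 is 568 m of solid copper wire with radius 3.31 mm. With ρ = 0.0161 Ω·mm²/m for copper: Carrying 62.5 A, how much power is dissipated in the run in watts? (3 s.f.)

ρ = 0.0161 Ω·mm²/m = 1.61×10^-8 Ω·m
Section 1: A_strand = π(8.3500e-04)² = 2.190e-06 m²; R₁ = ρL/(N·A_s) = (1.61×10^-8)(2250)/(37×2.190e-06) = 0.447 Ω
Section 2: A = πr² = π(3.3100e-03 m)² = 3.442e-05 m²
R₂ = (1.61×10^-8)(568)/(3.442e-05) = 0.2657 Ω
R = R₁ + R₂ = 0.7127 Ω
P = I²R = (62.5)² × 0.7127 = 2780 W

2780 W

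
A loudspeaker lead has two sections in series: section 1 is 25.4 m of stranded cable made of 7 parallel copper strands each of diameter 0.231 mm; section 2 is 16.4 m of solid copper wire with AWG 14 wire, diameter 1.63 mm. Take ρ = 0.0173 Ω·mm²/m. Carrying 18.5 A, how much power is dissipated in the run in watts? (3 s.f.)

ρ = 0.0173 Ω·mm²/m = 1.73×10^-8 Ω·m
Section 1: A_strand = π(1.1550e-04)² = 4.191e-08 m²; R₁ = ρL/(N·A_s) = (1.73×10^-8)(25.4)/(7×4.191e-08) = 1.498 Ω
Section 2: A = π(1.63/2 mm)² = π(8.1500e-04 m)² = 2.087e-06 m²
R₂ = (1.73×10^-8)(16.4)/(2.087e-06) = 0.136 Ω
R = R₁ + R₂ = 1.634 Ω
P = I²R = (18.5)² × 1.634 = 559 W

559 W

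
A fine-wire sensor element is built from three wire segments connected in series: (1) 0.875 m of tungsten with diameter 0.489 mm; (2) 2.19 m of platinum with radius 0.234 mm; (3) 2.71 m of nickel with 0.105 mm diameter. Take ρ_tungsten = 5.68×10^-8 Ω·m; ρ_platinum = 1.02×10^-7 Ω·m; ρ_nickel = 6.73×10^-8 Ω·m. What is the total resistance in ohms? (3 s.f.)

22.6 Ω

Seg 1: A = π(d/2)² = π(2.4450e-04 m)² = 1.878e-07 m²
R_1 = (5.68×10^-8)(0.875)/(1.878e-07) = 0.2646 Ω
Seg 2: A = πr² = π(2.3400e-04 m)² = 1.720e-07 m²
R_2 = (1.02×10^-7)(2.19)/(1.720e-07) = 1.299 Ω
Seg 3: A = π(d/2)² = π(5.2500e-05 m)² = 8.659e-09 m²
R_3 = (6.73×10^-8)(2.71)/(8.659e-09) = 21.06 Ω
R_total = R_1 + R_2 + R_3 = 22.6 Ω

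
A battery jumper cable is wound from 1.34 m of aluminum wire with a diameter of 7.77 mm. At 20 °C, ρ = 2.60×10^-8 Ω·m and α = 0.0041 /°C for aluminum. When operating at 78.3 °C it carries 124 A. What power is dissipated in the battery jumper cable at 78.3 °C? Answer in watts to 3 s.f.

A = π(d/2)² = π(3.8850e-03 m)² = 4.742e-05 m²
R₍20₎ = ρL/A = (2.60×10^-8)(1.34)/(4.742e-05) = 7.348×10^-4 Ω
R₍78.3₎ = R₍20₎(1 + αΔT) = 7.348×10^-4 × (1 + 0.0041×58.3) = 9.104×10^-4 Ω
P = I²R = (124)² × 9.104×10^-4 = 14.0 W

14.0 W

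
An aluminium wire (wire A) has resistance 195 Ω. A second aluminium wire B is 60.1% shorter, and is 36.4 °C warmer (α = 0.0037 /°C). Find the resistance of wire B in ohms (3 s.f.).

88.3 Ω

R ∝ ρL/d² with ρ ∝ (1+αΔT), so R_B/R_A = (1 − 60.1/100) × (1 + 0.0037×36.4)
= 0.399 × 1.135 = 0.4527
R_B = 0.4527 × 195 = 88.3 Ω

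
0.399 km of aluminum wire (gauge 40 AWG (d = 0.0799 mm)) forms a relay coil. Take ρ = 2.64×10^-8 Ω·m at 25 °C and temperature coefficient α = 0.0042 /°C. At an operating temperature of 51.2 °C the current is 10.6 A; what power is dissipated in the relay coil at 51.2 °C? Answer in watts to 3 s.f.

A = π(0.0799/2 mm)² = π(3.9950e-05 m)² = 5.014e-09 m²
R₍25₎ = ρL/A = (2.64×10^-8)(399)/(5.014e-09) = 2101 Ω
R₍51.2₎ = R₍25₎(1 + αΔT) = 2101 × (1 + 0.0042×26.2) = 2332 Ω
P = I²R = (10.6)² × 2332 = 2.62×10^5 W

2.62×10^5 W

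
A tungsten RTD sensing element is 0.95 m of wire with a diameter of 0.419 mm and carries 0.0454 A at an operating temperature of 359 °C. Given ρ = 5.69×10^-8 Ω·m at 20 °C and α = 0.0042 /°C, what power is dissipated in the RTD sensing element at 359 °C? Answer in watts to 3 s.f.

0.00196 W

A = π(d/2)² = π(2.0950e-04 m)² = 1.379e-07 m²
R₍20₎ = ρL/A = (5.69×10^-8)(0.95)/(1.379e-07) = 0.392 Ω
R₍359₎ = R₍20₎(1 + αΔT) = 0.392 × (1 + 0.0042×339) = 0.9502 Ω
P = I²R = (0.0454)² × 0.9502 = 0.00196 W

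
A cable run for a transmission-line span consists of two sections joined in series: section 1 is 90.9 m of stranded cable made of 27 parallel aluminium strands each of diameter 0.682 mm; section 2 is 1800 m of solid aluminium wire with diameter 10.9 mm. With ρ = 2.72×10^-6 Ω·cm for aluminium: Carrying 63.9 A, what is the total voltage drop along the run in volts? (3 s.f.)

49.5 V

ρ = 2.72×10^-6 Ω·cm = 2.72×10^-8 Ω·m
Section 1: A_strand = π(3.4100e-04)² = 3.653e-07 m²; R₁ = ρL/(N·A_s) = (2.72×10^-8)(90.9)/(27×3.653e-07) = 0.2507 Ω
Section 2: A = π(d/2)² = π(5.4500e-03 m)² = 9.331e-05 m²
R₂ = (2.72×10^-8)(1800)/(9.331e-05) = 0.5247 Ω
R = R₁ + R₂ = 0.7754 Ω
V = IR = 63.9 × 0.7754 = 49.5 V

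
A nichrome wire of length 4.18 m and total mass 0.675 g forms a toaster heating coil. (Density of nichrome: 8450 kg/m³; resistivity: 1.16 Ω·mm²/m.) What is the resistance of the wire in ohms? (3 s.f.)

254 Ω

ρ = 1.16 Ω·mm²/m = 1.16×10^-6 Ω·m
A = m/(density·L) = 6.750×10^-4/(8450×4.18) = 1.9110e-08 m²
R = ρL/A = (1.16×10^-6)(4.18)/(1.9110e-08) = 254 Ω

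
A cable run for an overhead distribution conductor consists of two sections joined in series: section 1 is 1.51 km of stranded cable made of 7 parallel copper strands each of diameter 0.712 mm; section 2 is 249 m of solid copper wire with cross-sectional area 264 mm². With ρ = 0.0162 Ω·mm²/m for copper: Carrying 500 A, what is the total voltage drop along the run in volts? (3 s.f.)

ρ = 0.0162 Ω·mm²/m = 1.62×10^-8 Ω·m
Section 1: A_strand = π(3.5600e-04)² = 3.982e-07 m²; R₁ = ρL/(N·A_s) = (1.62×10^-8)(1510)/(7×3.982e-07) = 8.777 Ω
Section 2: A = 264 mm² = 2.640e-04 m²
R₂ = (1.62×10^-8)(249)/(2.640e-04) = 0.01528 Ω
R = R₁ + R₂ = 8.792 Ω
V = IR = 500 × 8.792 = 4400 V

4400 V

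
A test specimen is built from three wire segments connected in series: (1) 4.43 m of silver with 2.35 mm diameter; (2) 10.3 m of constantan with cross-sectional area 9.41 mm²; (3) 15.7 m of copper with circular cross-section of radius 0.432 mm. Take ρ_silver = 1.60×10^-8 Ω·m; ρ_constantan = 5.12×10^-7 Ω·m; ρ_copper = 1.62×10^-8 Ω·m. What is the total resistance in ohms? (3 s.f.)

Seg 1: A = π(d/2)² = π(1.1750e-03 m)² = 4.337e-06 m²
R_1 = (1.60×10^-8)(4.43)/(4.337e-06) = 0.01634 Ω
Seg 2: A = 9.41 mm² = 9.410e-06 m²
R_2 = (5.12×10^-7)(10.3)/(9.410e-06) = 0.5604 Ω
Seg 3: A = πr² = π(4.3200e-04 m)² = 5.863e-07 m²
R_3 = (1.62×10^-8)(15.7)/(5.863e-07) = 0.4338 Ω
R_total = R_1 + R_2 + R_3 = 1.01 Ω

1.01 Ω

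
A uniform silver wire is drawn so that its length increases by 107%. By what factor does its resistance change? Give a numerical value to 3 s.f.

4.28

k = 1 + 107/100 = 2.07; volume constant ⇒ A' = A/k, so R' = k²R.
Factor = 4.28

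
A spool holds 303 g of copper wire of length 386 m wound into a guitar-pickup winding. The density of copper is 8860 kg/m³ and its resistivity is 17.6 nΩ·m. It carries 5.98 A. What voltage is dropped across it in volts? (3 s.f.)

459 V

ρ = 17.6 nΩ·m = 1.76×10^-8 Ω·m
A = m/(density·L) = 0.303/(8860×386) = 8.8598e-08 m²
R = ρL/A = (1.76×10^-8)(386)/(8.8598e-08) = 76.68 Ω
V = IR = 5.98 × 76.68 = 459 V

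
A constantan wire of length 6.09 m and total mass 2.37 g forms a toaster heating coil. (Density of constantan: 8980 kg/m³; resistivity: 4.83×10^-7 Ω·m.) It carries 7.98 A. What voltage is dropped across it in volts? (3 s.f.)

542 V

A = m/(density·L) = 0.00237/(8980×6.09) = 4.3337e-08 m²
R = ρL/A = (4.83×10^-7)(6.09)/(4.3337e-08) = 67.87 Ω
V = IR = 7.98 × 67.87 = 542 V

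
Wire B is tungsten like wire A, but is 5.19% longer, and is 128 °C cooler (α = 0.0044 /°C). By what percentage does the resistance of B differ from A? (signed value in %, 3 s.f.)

R ∝ ρL/d² with ρ ∝ (1+αΔT), so R_B/R_A = (1 + 5.19/100) × (1 − 0.0044×128)
= 1.052 × 0.4368 = 0.4595
(R_B − R_A)/R_A = 0.4595 − 1 = -54.1%

-54.1%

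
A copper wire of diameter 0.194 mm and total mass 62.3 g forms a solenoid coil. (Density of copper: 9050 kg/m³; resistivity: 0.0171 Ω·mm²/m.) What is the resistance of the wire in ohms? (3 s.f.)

135 Ω

ρ = 0.0171 Ω·mm²/m = 1.71×10^-8 Ω·m
A = π(d/2)² = π(9.7000e-05 m)² = 2.9559e-08 m²
L = m/(density·A) = 0.0623/(9050×2.9559e-08) = 232.9 m
R = ρL/A = (1.71×10^-8)(232.9)/(2.9559e-08) = 135 Ω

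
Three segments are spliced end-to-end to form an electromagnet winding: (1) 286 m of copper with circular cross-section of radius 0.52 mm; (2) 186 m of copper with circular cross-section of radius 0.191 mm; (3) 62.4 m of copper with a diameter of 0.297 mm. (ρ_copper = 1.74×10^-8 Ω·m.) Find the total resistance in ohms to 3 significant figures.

Seg 1: A = πr² = π(5.2000e-04 m)² = 8.495e-07 m²
R_1 = (1.74×10^-8)(286)/(8.495e-07) = 5.858 Ω
Seg 2: A = πr² = π(1.9100e-04 m)² = 1.146e-07 m²
R_2 = (1.74×10^-8)(186)/(1.146e-07) = 28.24 Ω
Seg 3: A = π(d/2)² = π(1.4850e-04 m)² = 6.928e-08 m²
R_3 = (1.74×10^-8)(62.4)/(6.928e-08) = 15.67 Ω
R_total = R_1 + R_2 + R_3 = 49.8 Ω

49.8 Ω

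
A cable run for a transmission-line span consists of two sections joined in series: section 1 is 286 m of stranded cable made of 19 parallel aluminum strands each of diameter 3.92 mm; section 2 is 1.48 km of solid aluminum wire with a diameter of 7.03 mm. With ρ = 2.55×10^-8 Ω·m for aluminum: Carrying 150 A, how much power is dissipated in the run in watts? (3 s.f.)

Section 1: A_strand = π(1.9600e-03)² = 1.207e-05 m²; R₁ = ρL/(N·A_s) = (2.55×10^-8)(286)/(19×1.207e-05) = 0.0318 Ω
Section 2: A = π(d/2)² = π(3.5150e-03 m)² = 3.882e-05 m²
R₂ = (2.55×10^-8)(1480)/(3.882e-05) = 0.9723 Ω
R = R₁ + R₂ = 1.004 Ω
P = I²R = (150)² × 1.004 = 22600 W

22600 W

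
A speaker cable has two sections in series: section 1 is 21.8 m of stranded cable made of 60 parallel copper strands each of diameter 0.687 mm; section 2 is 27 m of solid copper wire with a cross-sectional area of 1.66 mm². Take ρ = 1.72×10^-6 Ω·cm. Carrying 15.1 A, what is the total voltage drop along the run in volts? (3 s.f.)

ρ = 1.72×10^-6 Ω·cm = 1.72×10^-8 Ω·m
Section 1: A_strand = π(3.4350e-04)² = 3.707e-07 m²; R₁ = ρL/(N·A_s) = (1.72×10^-8)(21.8)/(60×3.707e-07) = 0.01686 Ω
Section 2: A = 1.66 mm² = 1.660e-06 m²
R₂ = (1.72×10^-8)(27)/(1.660e-06) = 0.2798 Ω
R = R₁ + R₂ = 0.2966 Ω
V = IR = 15.1 × 0.2966 = 4.48 V

4.48 V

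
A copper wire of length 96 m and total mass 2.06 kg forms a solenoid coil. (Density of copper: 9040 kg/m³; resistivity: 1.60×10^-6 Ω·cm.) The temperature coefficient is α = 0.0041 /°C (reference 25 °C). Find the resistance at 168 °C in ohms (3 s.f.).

1.03 Ω

ρ = 1.60×10^-6 Ω·cm = 1.60×10^-8 Ω·m
A = m/(density·L) = 2.06/(9040×96) = 2.3737e-06 m²
R = ρL/A = (1.60×10^-8)(96)/(2.3737e-06) = 0.6471 Ω
R(168 °C) = 0.6471 × (1 + 0.0041×143) = 1.03 Ω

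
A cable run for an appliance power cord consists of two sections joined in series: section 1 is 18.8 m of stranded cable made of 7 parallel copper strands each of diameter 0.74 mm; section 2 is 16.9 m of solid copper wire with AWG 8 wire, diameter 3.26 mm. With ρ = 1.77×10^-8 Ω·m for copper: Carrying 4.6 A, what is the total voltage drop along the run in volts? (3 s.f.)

0.673 V

Section 1: A_strand = π(3.7000e-04)² = 4.301e-07 m²; R₁ = ρL/(N·A_s) = (1.77×10^-8)(18.8)/(7×4.301e-07) = 0.1105 Ω
Section 2: A = π(3.26/2 mm)² = π(1.6300e-03 m)² = 8.347e-06 m²
R₂ = (1.77×10^-8)(16.9)/(8.347e-06) = 0.03584 Ω
R = R₁ + R₂ = 0.1464 Ω
V = IR = 4.6 × 0.1464 = 0.673 V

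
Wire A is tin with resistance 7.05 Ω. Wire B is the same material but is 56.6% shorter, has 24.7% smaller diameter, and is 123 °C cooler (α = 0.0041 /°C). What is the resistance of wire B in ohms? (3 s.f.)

R ∝ ρL/d² with ρ ∝ (1+αΔT), so R_B/R_A = (1 − 56.6/100) × (1 − 24.7/100)⁻² × (1 − 0.0041×123)
= 0.434 × 1.764 × 0.4957 = 0.3794
R_B = 0.3794 × 7.05 = 2.67 Ω

2.67 Ω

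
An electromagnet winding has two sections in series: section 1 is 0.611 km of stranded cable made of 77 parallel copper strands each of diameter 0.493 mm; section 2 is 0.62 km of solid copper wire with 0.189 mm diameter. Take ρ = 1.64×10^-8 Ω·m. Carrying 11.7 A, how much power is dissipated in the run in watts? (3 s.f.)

Section 1: A_strand = π(2.4650e-04)² = 1.909e-07 m²; R₁ = ρL/(N·A_s) = (1.64×10^-8)(611)/(77×1.909e-07) = 0.6817 Ω
Section 2: A = π(d/2)² = π(9.4500e-05 m)² = 2.806e-08 m²
R₂ = (1.64×10^-8)(620)/(2.806e-08) = 362.4 Ω
R = R₁ + R₂ = 363.1 Ω
P = I²R = (11.7)² × 363.1 = 49700 W

49700 W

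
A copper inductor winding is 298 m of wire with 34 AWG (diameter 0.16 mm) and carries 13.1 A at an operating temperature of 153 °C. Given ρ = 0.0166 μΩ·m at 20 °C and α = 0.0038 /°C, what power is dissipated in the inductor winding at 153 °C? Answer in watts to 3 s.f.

ρ = 0.0166 μΩ·m = 1.66×10^-8 Ω·m
A = π(0.16/2 mm)² = π(8.0000e-05 m)² = 2.011e-08 m²
R₍20₎ = ρL/A = (1.66×10^-8)(298)/(2.011e-08) = 246 Ω
R₍153₎ = R₍20₎(1 + αΔT) = 246 × (1 + 0.0038×133) = 370.4 Ω
P = I²R = (13.1)² × 370.4 = 63600 W

63600 W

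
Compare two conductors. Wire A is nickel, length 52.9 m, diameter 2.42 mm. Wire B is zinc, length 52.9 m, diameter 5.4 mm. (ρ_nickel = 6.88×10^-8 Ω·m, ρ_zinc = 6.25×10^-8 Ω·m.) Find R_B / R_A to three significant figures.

0.182

R ∝ ρL/d², so R_B/R_A = (ρ_B/ρ_A) × (d_A/d_B)²
= (6.25×10^-8/6.88×10^-8) × (2.42/5.4)² = 0.182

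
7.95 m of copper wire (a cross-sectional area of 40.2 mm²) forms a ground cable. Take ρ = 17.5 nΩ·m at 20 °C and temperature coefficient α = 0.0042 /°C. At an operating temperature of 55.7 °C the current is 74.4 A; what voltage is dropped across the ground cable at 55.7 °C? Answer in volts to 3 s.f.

ρ = 17.5 nΩ·m = 1.75×10^-8 Ω·m
A = 40.2 mm² = 4.020e-05 m²
R₍20₎ = ρL/A = (1.75×10^-8)(7.95)/(4.020e-05) = 0.003461 Ω
R₍55.7₎ = R₍20₎(1 + αΔT) = 0.003461 × (1 + 0.0042×35.7) = 0.00398 Ω
V = IR = 74.4 × 0.00398 = 0.296 V

0.296 V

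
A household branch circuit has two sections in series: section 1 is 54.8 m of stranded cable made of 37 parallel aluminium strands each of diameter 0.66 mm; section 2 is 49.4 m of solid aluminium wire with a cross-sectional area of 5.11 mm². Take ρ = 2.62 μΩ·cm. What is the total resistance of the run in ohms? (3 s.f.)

ρ = 2.62 μΩ·cm = 2.62×10^-8 Ω·m
Section 1: A_strand = π(3.3000e-04)² = 3.421e-07 m²; R₁ = ρL/(N·A_s) = (2.62×10^-8)(54.8)/(37×3.421e-07) = 0.1134 Ω
Section 2: A = 5.11 mm² = 5.110e-06 m²
R₂ = (2.62×10^-8)(49.4)/(5.110e-06) = 0.2533 Ω
R = R₁ + R₂ = 0.367 Ω

0.367 Ω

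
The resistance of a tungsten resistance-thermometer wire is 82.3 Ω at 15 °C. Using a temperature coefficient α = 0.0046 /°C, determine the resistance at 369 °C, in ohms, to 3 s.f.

216 Ω

ΔT = 369 − 15 = 354 °C
R = R₀(1 + αΔT) = 82.3 × (1 + 0.0046×354) = 82.3 × 2.628 = 216 Ω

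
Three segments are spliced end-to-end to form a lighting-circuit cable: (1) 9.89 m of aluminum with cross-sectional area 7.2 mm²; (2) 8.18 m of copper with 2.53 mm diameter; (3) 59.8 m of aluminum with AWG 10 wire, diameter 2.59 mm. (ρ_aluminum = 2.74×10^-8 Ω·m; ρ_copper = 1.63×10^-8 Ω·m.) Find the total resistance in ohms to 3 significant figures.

0.375 Ω

Seg 1: A = 7.2 mm² = 7.200e-06 m²
R_1 = (2.74×10^-8)(9.89)/(7.200e-06) = 0.03764 Ω
Seg 2: A = π(d/2)² = π(1.2650e-03 m)² = 5.027e-06 m²
R_2 = (1.63×10^-8)(8.18)/(5.027e-06) = 0.02652 Ω
Seg 3: A = π(2.59/2 mm)² = π(1.2950e-03 m)² = 5.269e-06 m²
R_3 = (2.74×10^-8)(59.8)/(5.269e-06) = 0.311 Ω
R_total = R_1 + R_2 + R_3 = 0.375 Ω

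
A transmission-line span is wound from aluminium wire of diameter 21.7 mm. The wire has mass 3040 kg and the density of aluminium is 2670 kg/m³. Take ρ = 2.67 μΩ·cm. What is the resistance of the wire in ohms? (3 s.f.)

0.222 Ω

ρ = 2.67 μΩ·cm = 2.67×10^-8 Ω·m
A = π(d/2)² = π(1.0850e-02 m)² = 3.6984e-04 m²
L = m/(density·A) = 3040/(2670×3.6984e-04) = 3079 m
R = ρL/A = (2.67×10^-8)(3079)/(3.6984e-04) = 0.222 Ω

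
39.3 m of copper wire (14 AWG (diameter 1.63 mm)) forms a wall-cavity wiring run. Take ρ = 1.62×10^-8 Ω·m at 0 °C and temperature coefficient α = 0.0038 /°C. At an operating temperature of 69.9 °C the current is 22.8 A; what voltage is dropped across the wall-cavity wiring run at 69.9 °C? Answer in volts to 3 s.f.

8.80 V

A = π(1.63/2 mm)² = π(8.1500e-04 m)² = 2.087e-06 m²
R₍0₎ = ρL/A = (1.62×10^-8)(39.3)/(2.087e-06) = 0.3051 Ω
R₍69.9₎ = R₍0₎(1 + αΔT) = 0.3051 × (1 + 0.0038×69.9) = 0.3861 Ω
V = IR = 22.8 × 0.3861 = 8.80 V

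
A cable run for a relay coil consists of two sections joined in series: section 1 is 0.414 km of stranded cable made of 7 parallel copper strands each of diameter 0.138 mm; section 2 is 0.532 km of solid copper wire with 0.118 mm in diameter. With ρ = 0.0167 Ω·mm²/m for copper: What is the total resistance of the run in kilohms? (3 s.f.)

ρ = 0.0167 Ω·mm²/m = 1.67×10^-8 Ω·m
Section 1: A_strand = π(6.9000e-05)² = 1.496e-08 m²; R₁ = ρL/(N·A_s) = (1.67×10^-8)(414)/(7×1.496e-08) = 66.03 Ω
Section 2: A = π(d/2)² = π(5.9000e-05 m)² = 1.094e-08 m²
R₂ = (1.67×10^-8)(532)/(1.094e-08) = 812.4 Ω
R = R₁ + R₂ = 0.878 kΩ

0.878 kΩ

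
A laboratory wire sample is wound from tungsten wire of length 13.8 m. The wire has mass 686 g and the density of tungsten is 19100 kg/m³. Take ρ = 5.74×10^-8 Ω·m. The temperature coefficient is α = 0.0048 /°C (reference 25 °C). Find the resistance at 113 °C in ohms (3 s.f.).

0.433 Ω

A = m/(density·L) = 0.686/(19100×13.8) = 2.6026e-06 m²
R = ρL/A = (5.74×10^-8)(13.8)/(2.6026e-06) = 0.3044 Ω
R(113 °C) = 0.3044 × (1 + 0.0048×88) = 0.433 Ω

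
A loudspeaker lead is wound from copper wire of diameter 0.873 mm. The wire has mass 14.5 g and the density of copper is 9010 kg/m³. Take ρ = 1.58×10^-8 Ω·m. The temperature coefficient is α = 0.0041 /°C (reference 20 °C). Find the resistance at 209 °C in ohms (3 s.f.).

A = π(d/2)² = π(4.3650e-04 m)² = 5.9857e-07 m²
L = m/(density·A) = 0.0145/(9010×5.9857e-07) = 2.689 m
R = ρL/A = (1.58×10^-8)(2.689)/(5.9857e-07) = 0.07097 Ω
R(209 °C) = 0.07097 × (1 + 0.0041×189) = 0.126 Ω

0.126 Ω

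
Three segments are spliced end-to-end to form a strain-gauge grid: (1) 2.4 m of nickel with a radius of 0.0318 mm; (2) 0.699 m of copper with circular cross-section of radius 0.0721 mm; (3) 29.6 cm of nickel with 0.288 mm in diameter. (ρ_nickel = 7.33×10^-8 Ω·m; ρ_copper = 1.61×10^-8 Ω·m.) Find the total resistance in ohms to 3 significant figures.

Seg 1: A = πr² = π(3.1800e-05 m)² = 3.177e-09 m²
R_1 = (7.33×10^-8)(2.4)/(3.177e-09) = 55.37 Ω
Seg 2: A = πr² = π(7.2100e-05 m)² = 1.633e-08 m²
R_2 = (1.61×10^-8)(0.699)/(1.633e-08) = 0.6891 Ω
Seg 3: A = π(d/2)² = π(1.4400e-04 m)² = 6.514e-08 m²
R_3 = (7.33×10^-8)(0.296)/(6.514e-08) = 0.3331 Ω
R_total = R_1 + R_2 + R_3 = 56.4 Ω

56.4 Ω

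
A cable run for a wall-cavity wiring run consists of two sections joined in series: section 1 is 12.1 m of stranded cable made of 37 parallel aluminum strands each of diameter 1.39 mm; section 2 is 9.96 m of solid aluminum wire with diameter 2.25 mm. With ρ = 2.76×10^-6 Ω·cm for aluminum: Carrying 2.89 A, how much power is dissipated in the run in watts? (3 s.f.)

0.627 W

ρ = 2.76×10^-6 Ω·cm = 2.76×10^-8 Ω·m
Section 1: A_strand = π(6.9500e-04)² = 1.517e-06 m²; R₁ = ρL/(N·A_s) = (2.76×10^-8)(12.1)/(37×1.517e-06) = 0.005948 Ω
Section 2: A = π(d/2)² = π(1.1250e-03 m)² = 3.976e-06 m²
R₂ = (2.76×10^-8)(9.96)/(3.976e-06) = 0.06914 Ω
R = R₁ + R₂ = 0.07509 Ω
P = I²R = (2.89)² × 0.07509 = 0.627 W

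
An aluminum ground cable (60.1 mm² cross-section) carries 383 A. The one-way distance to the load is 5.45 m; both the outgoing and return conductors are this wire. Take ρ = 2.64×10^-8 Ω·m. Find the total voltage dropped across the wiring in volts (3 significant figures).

1.83 V

A = 60.1 mm² = 6.010e-05 m²
Total conductor length (both ways) L = 2 × 5.45 = 10.9 m
R = ρL/A = (2.64×10^-8)(10.9)/(6.010e-05) = 0.004788 Ω
V = IR = 383 × 0.004788 = 1.83 V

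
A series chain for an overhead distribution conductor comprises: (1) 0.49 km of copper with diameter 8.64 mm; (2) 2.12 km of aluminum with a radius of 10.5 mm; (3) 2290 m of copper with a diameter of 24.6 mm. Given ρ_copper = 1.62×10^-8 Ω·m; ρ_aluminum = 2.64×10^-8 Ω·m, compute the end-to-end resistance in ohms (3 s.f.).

0.375 Ω

Seg 1: A = π(d/2)² = π(4.3200e-03 m)² = 5.863e-05 m²
R_1 = (1.62×10^-8)(490)/(5.863e-05) = 0.1354 Ω
Seg 2: A = πr² = π(1.0500e-02 m)² = 3.464e-04 m²
R_2 = (2.64×10^-8)(2120)/(3.464e-04) = 0.1616 Ω
Seg 3: A = π(d/2)² = π(1.2300e-02 m)² = 4.753e-04 m²
R_3 = (1.62×10^-8)(2290)/(4.753e-04) = 0.07805 Ω
R_total = R_1 + R_2 + R_3 = 0.375 Ω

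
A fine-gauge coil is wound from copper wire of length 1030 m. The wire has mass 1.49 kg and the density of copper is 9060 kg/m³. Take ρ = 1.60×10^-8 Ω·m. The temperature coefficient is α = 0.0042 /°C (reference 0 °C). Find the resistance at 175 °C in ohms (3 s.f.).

179 Ω

A = m/(density·L) = 1.49/(9060×1030) = 1.5967e-07 m²
R = ρL/A = (1.60×10^-8)(1030)/(1.5967e-07) = 103.2 Ω
R(175 °C) = 103.2 × (1 + 0.0042×175) = 179 Ω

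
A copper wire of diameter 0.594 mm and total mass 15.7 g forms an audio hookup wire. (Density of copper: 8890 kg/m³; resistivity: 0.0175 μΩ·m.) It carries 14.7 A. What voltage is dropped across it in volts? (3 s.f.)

ρ = 0.0175 μΩ·m = 1.75×10^-8 Ω·m
A = π(d/2)² = π(2.9700e-04 m)² = 2.7712e-07 m²
L = m/(density·A) = 0.0157/(8890×2.7712e-07) = 6.373 m
R = ρL/A = (1.75×10^-8)(6.373)/(2.7712e-07) = 0.4024 Ω
V = IR = 14.7 × 0.4024 = 5.92 V

5.92 V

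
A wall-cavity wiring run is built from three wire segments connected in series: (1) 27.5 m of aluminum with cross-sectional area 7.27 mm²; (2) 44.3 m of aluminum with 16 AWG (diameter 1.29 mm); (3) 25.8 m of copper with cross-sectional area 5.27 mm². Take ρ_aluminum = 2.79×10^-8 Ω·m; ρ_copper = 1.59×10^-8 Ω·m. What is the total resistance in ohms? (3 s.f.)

Seg 1: A = 7.27 mm² = 7.270e-06 m²
R_1 = (2.79×10^-8)(27.5)/(7.270e-06) = 0.1055 Ω
Seg 2: A = π(1.29/2 mm)² = π(6.4500e-04 m)² = 1.307e-06 m²
R_2 = (2.79×10^-8)(44.3)/(1.307e-06) = 0.9457 Ω
Seg 3: A = 5.27 mm² = 5.270e-06 m²
R_3 = (1.59×10^-8)(25.8)/(5.270e-06) = 0.07784 Ω
R_total = R_1 + R_2 + R_3 = 1.13 Ω

1.13 Ω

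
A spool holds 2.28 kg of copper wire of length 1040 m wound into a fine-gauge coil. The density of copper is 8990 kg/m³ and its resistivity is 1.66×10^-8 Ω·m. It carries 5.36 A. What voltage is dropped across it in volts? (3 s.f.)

379 V

A = m/(density·L) = 2.28/(8990×1040) = 2.4386e-07 m²
R = ρL/A = (1.66×10^-8)(1040)/(2.4386e-07) = 70.79 Ω
V = IR = 5.36 × 70.79 = 379 V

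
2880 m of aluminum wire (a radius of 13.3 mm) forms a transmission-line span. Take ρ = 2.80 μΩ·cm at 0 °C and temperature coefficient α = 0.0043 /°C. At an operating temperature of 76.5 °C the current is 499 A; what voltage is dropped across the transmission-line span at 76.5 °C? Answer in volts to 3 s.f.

ρ = 2.80 μΩ·cm = 2.80×10^-8 Ω·m
A = πr² = π(1.3300e-02 m)² = 5.557e-04 m²
R₍0₎ = ρL/A = (2.80×10^-8)(2880)/(5.557e-04) = 0.1451 Ω
R₍76.5₎ = R₍0₎(1 + αΔT) = 0.1451 × (1 + 0.0043×76.5) = 0.1928 Ω
V = IR = 499 × 0.1928 = 96.2 V

96.2 V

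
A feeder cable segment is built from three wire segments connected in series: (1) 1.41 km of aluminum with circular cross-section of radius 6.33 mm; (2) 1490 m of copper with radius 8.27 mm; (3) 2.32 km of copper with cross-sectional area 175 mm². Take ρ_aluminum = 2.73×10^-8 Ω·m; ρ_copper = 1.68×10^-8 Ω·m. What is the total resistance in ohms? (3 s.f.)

0.645 Ω

Seg 1: A = πr² = π(6.3300e-03 m)² = 1.259e-04 m²
R_1 = (2.73×10^-8)(1410)/(1.259e-04) = 0.3058 Ω
Seg 2: A = πr² = π(8.2700e-03 m)² = 2.149e-04 m²
R_2 = (1.68×10^-8)(1490)/(2.149e-04) = 0.1165 Ω
Seg 3: A = 175 mm² = 1.750e-04 m²
R_3 = (1.68×10^-8)(2320)/(1.750e-04) = 0.2227 Ω
R_total = R_1 + R_2 + R_3 = 0.645 Ω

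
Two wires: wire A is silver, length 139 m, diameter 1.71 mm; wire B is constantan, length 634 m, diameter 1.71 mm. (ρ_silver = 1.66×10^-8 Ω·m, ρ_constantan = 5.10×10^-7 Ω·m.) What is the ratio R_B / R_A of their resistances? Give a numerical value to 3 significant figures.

R ∝ ρL/d², so R_B/R_A = (ρ_B/ρ_A) × (L_B/L_A)
= (5.10×10^-7/1.66×10^-8) × (634/139) = 140

140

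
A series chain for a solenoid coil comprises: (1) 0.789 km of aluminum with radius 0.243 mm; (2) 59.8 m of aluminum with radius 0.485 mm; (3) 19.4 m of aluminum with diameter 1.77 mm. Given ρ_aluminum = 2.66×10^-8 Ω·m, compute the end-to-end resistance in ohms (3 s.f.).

115 Ω

Seg 1: A = πr² = π(2.4300e-04 m)² = 1.855e-07 m²
R_1 = (2.66×10^-8)(789)/(1.855e-07) = 113.1 Ω
Seg 2: A = πr² = π(4.8500e-04 m)² = 7.390e-07 m²
R_2 = (2.66×10^-8)(59.8)/(7.390e-07) = 2.153 Ω
Seg 3: A = π(d/2)² = π(8.8500e-04 m)² = 2.461e-06 m²
R_3 = (2.66×10^-8)(19.4)/(2.461e-06) = 0.2097 Ω
R_total = R_1 + R_2 + R_3 = 115 Ω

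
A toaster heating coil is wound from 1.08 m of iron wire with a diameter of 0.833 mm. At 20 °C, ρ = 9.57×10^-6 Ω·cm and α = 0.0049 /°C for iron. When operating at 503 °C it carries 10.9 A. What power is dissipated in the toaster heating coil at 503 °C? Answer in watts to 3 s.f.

ρ = 9.57×10^-6 Ω·cm = 9.57×10^-8 Ω·m
A = π(d/2)² = π(4.1650e-04 m)² = 5.450e-07 m²
R₍20₎ = ρL/A = (9.57×10^-8)(1.08)/(5.450e-07) = 0.1897 Ω
R₍503₎ = R₍20₎(1 + αΔT) = 0.1897 × (1 + 0.0049×483) = 0.6385 Ω
P = I²R = (10.9)² × 0.6385 = 75.9 W

75.9 W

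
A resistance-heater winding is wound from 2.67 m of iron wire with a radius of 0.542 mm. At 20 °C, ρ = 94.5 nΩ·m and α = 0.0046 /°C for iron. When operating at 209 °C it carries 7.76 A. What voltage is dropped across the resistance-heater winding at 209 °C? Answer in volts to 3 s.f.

3.97 V

ρ = 94.5 nΩ·m = 9.45×10^-8 Ω·m
A = πr² = π(5.4200e-04 m)² = 9.229e-07 m²
R₍20₎ = ρL/A = (9.45×10^-8)(2.67)/(9.229e-07) = 0.2734 Ω
R₍209₎ = R₍20₎(1 + αΔT) = 0.2734 × (1 + 0.0046×189) = 0.5111 Ω
V = IR = 7.76 × 0.5111 = 3.97 V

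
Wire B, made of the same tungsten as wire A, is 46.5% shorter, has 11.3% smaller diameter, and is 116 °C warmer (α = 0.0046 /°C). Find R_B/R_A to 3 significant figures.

1.04

R ∝ ρL/d² with ρ ∝ (1+αΔT), so R_B/R_A = (1 − 46.5/100) × (1 − 11.3/100)⁻² × (1 + 0.0046×116)
= 0.535 × 1.271 × 1.534 = 1.04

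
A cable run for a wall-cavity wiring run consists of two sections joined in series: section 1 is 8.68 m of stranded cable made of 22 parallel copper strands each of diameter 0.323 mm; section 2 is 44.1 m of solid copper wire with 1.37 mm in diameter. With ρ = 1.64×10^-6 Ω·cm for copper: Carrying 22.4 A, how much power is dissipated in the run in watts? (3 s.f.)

ρ = 1.64×10^-6 Ω·cm = 1.64×10^-8 Ω·m
Section 1: A_strand = π(1.6150e-04)² = 8.194e-08 m²; R₁ = ρL/(N·A_s) = (1.64×10^-8)(8.68)/(22×8.194e-08) = 0.07897 Ω
Section 2: A = π(d/2)² = π(6.8500e-04 m)² = 1.474e-06 m²
R₂ = (1.64×10^-8)(44.1)/(1.474e-06) = 0.4906 Ω
R = R₁ + R₂ = 0.5696 Ω
P = I²R = (22.4)² × 0.5696 = 286 W

286 W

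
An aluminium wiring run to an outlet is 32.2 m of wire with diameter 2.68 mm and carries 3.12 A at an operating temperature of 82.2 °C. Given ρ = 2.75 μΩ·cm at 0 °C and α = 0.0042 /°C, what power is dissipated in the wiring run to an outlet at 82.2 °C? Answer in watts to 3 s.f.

ρ = 2.75 μΩ·cm = 2.75×10^-8 Ω·m
A = π(d/2)² = π(1.3400e-03 m)² = 5.641e-06 m²
R₍0₎ = ρL/A = (2.75×10^-8)(32.2)/(5.641e-06) = 0.157 Ω
R₍82.2₎ = R₍0₎(1 + αΔT) = 0.157 × (1 + 0.0042×82.2) = 0.2112 Ω
P = I²R = (3.12)² × 0.2112 = 2.06 W

2.06 W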